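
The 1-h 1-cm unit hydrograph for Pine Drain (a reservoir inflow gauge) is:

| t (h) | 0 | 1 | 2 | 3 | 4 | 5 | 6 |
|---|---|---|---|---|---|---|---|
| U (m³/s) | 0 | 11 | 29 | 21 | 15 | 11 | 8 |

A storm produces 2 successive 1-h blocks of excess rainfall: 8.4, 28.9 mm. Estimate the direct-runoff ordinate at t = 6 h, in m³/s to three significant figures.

By discrete convolution, Q_j = Σ (P_i / 10 mm) · U_{j−i}.
At t = 6 h (j=6): Q = (8.4/10)·8 + (28.9/10)·11 = 38.5 m³/s.

Q ≈ 38.5 m³/s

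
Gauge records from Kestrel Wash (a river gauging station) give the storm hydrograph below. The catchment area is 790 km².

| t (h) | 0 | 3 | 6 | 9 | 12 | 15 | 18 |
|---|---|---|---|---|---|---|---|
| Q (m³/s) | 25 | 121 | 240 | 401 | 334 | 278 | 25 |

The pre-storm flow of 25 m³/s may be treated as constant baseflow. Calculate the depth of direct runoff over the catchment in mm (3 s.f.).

Direct runoff: 0.0, 96.0, 215.0, 376.0, 309.0, 253.0, 0.0 m³/s; ΣQ_DR = 1249 m³/s.
V = ΣQ_DR · Δt = 1249 × 10800 s = 1.349 × 10^7 m³.
Over A = 790 km², depth = V / A = 17.1 mm.

d ≈ 17.1 mm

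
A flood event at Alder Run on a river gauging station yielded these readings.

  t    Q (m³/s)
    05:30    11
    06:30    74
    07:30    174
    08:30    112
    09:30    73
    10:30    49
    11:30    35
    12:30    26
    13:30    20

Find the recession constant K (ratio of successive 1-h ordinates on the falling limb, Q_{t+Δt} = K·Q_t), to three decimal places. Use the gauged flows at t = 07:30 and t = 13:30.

K ≈ 0.697

Using the recession-limb readings at t = 07:30 and t = 13:30: Q falls from 174 to 20 m³/s over 6 intervals.
K = (Q₂/Q₁)^(1/6) = (20/174)^(1/6) = 0.697.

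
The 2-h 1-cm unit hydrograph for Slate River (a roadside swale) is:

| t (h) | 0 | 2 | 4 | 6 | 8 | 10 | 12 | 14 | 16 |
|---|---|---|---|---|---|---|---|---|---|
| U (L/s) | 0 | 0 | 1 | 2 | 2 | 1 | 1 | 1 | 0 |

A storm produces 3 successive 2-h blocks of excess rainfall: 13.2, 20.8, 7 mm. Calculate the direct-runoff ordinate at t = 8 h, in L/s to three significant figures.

By discrete convolution, Q_j = Σ (P_i / 10 mm) · U_{j−i}.
At t = 8 h (j=4): Q = (13.2/10)·2 + (20.8/10)·2 + (7/10)·1 = 7.50 L/s.

Q ≈ 7.50 L/s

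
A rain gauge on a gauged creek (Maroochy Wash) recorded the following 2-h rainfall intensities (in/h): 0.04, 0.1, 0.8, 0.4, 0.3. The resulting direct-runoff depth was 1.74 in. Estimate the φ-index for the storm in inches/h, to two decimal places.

φ ≈ 0.21 in/h

Only the 3 blocks with intensity above φ contribute runoff: 0.8, 0.4, 0.3 in/h.
Σ(I−φ)·Δt = d  ⇒  (0.8+0.4+0.3 − 3φ)·2 = 1.74
φ = (1.500 − 1.74/2) / 3 = 0.21 in/h.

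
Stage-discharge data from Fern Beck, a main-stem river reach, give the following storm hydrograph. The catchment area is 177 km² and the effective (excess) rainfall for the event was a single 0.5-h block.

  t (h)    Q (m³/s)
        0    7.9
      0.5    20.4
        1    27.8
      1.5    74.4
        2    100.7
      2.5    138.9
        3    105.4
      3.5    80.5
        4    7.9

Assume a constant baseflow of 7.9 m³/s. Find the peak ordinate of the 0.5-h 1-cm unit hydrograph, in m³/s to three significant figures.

Direct runoff: 0.0, 12.5, 19.9, 66.5, 92.8, 131.0, 97.5, 72.6, 0.0 m³/s; ΣQ_DR = 492.8 m³/s, peak = 131.0 m³/s.
Runoff depth d = ΣQ_DR·Δt / A = 492.8 × 1800 / (177 km²) = 5.012 mm.
The 1-cm UH is the DRH scaled by (10 mm)/d, so U_p = 131.0 × 10/5.012 = 261 m³/s.

U_p ≈ 261 m³/s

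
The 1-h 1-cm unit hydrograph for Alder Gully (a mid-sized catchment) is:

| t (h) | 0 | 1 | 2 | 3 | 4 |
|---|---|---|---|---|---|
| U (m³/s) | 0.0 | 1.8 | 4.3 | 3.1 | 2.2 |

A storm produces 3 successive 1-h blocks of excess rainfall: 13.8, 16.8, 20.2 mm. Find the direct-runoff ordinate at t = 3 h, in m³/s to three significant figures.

By discrete convolution, Q_j = Σ (P_i / 10 mm) · U_{j−i}.
At t = 3 h (j=3): Q = (13.8/10)·3.1 + (16.8/10)·4.3 + (20.2/10)·1.8 = 15.1 m³/s.

Q ≈ 15.1 m³/s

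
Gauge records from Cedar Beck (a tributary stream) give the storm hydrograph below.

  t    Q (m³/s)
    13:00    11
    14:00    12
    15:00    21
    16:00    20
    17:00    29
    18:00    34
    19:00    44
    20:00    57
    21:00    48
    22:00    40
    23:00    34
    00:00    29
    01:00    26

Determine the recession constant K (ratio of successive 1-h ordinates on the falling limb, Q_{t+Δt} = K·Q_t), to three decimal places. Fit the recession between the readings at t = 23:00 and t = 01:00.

Using the recession-limb readings at t = 23:00 and t = 01:00: Q falls from 34 to 26 m³/s over 2 intervals.
K = (Q₂/Q₁)^(1/2) = (26/34)^(1/2) = 0.874.

K ≈ 0.874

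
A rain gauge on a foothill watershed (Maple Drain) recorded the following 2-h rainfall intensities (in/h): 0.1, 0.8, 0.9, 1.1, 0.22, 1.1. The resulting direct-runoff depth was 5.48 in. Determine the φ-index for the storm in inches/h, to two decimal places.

Only the 4 blocks with intensity above φ contribute runoff: 0.8, 0.9, 1.1, 1.1 in/h.
Σ(I−φ)·Δt = d  ⇒  (0.8+0.9+1.1+1.1 − 4φ)·2 = 5.48
φ = (3.900 − 5.48/2) / 4 = 0.29 in/h.

φ ≈ 0.29 in/h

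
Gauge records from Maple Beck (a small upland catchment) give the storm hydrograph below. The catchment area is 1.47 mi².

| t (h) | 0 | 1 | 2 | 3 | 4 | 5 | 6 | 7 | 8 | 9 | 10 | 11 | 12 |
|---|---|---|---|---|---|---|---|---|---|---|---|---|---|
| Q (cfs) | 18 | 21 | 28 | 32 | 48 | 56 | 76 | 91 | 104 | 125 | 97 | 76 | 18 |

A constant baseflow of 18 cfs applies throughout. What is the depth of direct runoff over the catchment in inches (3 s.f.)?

Direct runoff: 0.0, 3.0, 10.0, 14.0, 30.0, 38.0, 58.0, 73.0, 86.0, 107.0, 79.0, 58.0, 0.0 cfs; ΣQ_DR = 556.0 cfs.
V = ΣQ_DR · Δt = 556.0 × 3600 s = 2.002 × 10^6 ft³.
Over A = 1.47 mi², depth = V / A = 0.586 in.

d ≈ 0.586 in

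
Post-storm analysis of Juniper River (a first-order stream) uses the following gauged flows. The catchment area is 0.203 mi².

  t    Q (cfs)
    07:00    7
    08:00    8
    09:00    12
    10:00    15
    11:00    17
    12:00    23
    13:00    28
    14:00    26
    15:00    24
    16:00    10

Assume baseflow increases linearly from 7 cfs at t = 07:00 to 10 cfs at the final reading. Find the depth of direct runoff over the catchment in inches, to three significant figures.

Direct runoff: 0.00, 0.67, 4.33, 7.00, 8.67, 14.33, 19.00, 16.67, 14.33, 0.00 cfs; ΣQ_DR = 85.00 cfs.
V = ΣQ_DR · Δt = 85.00 × 3600 s = 3.060 × 10^5 ft³.
Over A = 0.203 mi², depth = V / A = 0.649 in.

d ≈ 0.649 in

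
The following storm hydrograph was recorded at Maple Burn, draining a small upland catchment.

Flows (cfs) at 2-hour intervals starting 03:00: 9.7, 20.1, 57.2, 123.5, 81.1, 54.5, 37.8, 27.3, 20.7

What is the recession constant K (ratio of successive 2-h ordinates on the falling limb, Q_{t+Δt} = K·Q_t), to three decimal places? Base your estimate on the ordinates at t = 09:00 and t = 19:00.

K ≈ 0.700

Using the recession-limb readings at t = 09:00 and t = 19:00: Q falls from 123.5 to 20.7 cfs over 5 intervals.
K = (Q₂/Q₁)^(1/5) = (20.7/123.5)^(1/5) = 0.700.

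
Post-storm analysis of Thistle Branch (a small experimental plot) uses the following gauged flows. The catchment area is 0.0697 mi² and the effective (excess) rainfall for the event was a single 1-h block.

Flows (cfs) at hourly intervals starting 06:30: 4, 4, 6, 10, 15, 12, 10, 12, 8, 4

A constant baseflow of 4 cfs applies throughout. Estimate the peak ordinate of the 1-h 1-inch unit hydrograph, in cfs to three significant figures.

Direct runoff: 0.0, 0.0, 2.0, 6.0, 11.0, 8.0, 6.0, 8.0, 4.0, 0.0 cfs; ΣQ_DR = 45.00 cfs, peak = 11.0 cfs.
Runoff depth d = ΣQ_DR·Δt / A = 45.00 × 3600 / (0.0697 mi²) = 1.000 in.
The 1-inch UH is the DRH scaled by (1 in)/d, so U_p = 11.0 × 1/1.000 = 11.0 cfs.

U_p ≈ 11.0 cfs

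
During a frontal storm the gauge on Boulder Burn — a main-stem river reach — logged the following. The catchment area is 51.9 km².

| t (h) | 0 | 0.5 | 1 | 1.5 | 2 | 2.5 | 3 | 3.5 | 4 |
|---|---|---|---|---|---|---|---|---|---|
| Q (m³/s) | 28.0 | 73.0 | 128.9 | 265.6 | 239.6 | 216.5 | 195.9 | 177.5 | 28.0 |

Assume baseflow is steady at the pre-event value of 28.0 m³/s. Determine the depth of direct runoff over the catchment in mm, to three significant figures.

Direct runoff: 0.0, 45.0, 100.9, 237.6, 211.6, 188.5, 167.9, 149.5, 0.0 m³/s; ΣQ_DR = 1101 m³/s.
V = ΣQ_DR · Δt = 1101 × 1800 s = 1.982 × 10^6 m³.
Over A = 51.9 km², depth = V / A = 38.2 mm.

d ≈ 38.2 mm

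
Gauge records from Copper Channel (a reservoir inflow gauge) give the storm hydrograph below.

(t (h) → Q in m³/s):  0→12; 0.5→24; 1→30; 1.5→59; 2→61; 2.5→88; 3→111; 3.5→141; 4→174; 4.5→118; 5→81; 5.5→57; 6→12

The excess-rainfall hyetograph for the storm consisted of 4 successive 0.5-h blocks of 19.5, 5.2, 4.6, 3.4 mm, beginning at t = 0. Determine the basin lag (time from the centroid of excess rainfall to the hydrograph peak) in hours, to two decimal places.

Centroid of excess rainfall: t_c = Σ P_i·t̄_i / ΣP_i = 0.6261 h (block centres at 0.25, 0.75, 1.25, 1.75 h).
Hydrograph peak occurs at t = 4 h, so basin lag t_L = 4 − 0.6261 = 3.37 h.

t_L ≈ 3.37 h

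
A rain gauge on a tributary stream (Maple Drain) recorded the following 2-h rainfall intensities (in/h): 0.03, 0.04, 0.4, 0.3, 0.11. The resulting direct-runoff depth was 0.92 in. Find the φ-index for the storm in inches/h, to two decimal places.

φ ≈ 0.12 in/h

Only the 2 blocks with intensity above φ contribute runoff: 0.4, 0.3 in/h.
Σ(I−φ)·Δt = d  ⇒  (0.4+0.3 − 2φ)·2 = 0.92
φ = (0.7000 − 0.92/2) / 2 = 0.12 in/h.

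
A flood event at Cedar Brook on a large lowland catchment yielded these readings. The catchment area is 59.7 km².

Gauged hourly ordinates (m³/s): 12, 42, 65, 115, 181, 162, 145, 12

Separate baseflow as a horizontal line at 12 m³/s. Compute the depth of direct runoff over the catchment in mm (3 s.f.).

d ≈ 38.5 mm

Direct runoff: 0.0, 30.0, 53.0, 103.0, 169.0, 150.0, 133.0, 0.0 m³/s; ΣQ_DR = 638.0 m³/s.
V = ΣQ_DR · Δt = 638.0 × 3600 s = 2.297 × 10^6 m³.
Over A = 59.7 km², depth = V / A = 38.5 mm.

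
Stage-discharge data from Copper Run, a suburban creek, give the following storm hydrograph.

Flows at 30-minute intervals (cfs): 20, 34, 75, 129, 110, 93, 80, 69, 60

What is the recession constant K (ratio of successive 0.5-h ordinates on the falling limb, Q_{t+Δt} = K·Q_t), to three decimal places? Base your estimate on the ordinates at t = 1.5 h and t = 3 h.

Using the recession-limb readings at t = 1.5 h and t = 3 h: Q falls from 129 to 80 cfs over 3 intervals.
K = (Q₂/Q₁)^(1/3) = (80/129)^(1/3) = 0.853.

K ≈ 0.853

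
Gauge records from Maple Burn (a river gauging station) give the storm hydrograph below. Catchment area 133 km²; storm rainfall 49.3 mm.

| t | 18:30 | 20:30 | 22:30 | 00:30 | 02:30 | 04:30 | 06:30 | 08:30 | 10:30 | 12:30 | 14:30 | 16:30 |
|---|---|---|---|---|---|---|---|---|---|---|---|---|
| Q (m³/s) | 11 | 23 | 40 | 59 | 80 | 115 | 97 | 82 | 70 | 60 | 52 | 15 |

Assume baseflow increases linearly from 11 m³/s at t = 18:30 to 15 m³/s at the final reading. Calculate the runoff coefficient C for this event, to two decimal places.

ΣQ_DR = 548.0 m³/s; V = ΣQ_DR·Δt = 3.946 × 10^6 m³.
Runoff depth d = V / A = 29.67 mm.
C = d / P = 29.67 / 49.3 = 0.60.

C ≈ 0.60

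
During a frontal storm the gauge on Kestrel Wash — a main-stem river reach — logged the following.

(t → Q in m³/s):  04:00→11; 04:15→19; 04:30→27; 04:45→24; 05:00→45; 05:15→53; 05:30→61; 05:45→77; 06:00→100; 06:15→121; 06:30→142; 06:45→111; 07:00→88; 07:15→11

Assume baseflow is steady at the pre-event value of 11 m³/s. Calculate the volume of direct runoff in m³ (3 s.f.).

Direct-runoff ordinates (Q − Q_b): 0.0, 8.0, 16.0, 13.0, 34.0, 42.0, 50.0, 66.0, 89.0, 110.0, 131.0, 100.0, 77.0, 0.0 m³/s.
ΣQ_DR = 736.0 m³/s.
With Δt = 0.25 h = 900 s, V = ΣQ_DR · Δt = 736.0 × 900 = 6.62 × 10^5 m³.

V ≈ 6.62 × 10^5 m³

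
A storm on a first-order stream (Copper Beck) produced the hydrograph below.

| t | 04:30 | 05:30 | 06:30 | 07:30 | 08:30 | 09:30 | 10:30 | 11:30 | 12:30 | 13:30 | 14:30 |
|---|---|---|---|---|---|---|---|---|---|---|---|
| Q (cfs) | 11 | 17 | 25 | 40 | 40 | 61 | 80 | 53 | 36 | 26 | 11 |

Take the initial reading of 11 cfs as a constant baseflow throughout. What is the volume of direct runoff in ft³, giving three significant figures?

V ≈ 1.00 × 10^6 ft³

Direct-runoff ordinates (Q − Q_b): 0.0, 6.0, 14.0, 29.0, 29.0, 50.0, 69.0, 42.0, 25.0, 15.0, 0.0 cfs.
ΣQ_DR = 279.0 cfs.
With Δt = 1 h = 3600 s, V = ΣQ_DR · Δt = 279.0 × 3600 = 1.00 × 10^6 ft³.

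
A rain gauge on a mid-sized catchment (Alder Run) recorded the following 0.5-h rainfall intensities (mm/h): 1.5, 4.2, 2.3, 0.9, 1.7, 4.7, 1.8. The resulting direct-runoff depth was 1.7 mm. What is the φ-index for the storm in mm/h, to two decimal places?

Only the 2 blocks with intensity above φ contribute runoff: 4.2, 4.7 mm/h.
Σ(I−φ)·Δt = d  ⇒  (4.2+4.7 − 2φ)·0.5 = 1.7
φ = (8.900 − 1.7/0.5) / 2 = 2.75 mm/h.

φ ≈ 2.75 mm/h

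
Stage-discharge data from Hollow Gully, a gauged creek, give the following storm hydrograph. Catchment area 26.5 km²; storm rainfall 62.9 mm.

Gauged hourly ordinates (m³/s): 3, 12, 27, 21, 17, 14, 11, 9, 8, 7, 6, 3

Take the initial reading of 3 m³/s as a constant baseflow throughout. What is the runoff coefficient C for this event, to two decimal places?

C ≈ 0.22

ΣQ_DR = 102.0 m³/s; V = ΣQ_DR·Δt = 3.672 × 10^5 m³.
Runoff depth d = V / A = 13.86 mm.
C = d / P = 13.86 / 62.9 = 0.22.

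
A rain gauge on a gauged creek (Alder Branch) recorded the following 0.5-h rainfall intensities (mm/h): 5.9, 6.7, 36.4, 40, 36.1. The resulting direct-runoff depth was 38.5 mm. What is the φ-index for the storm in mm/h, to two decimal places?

Only the 3 blocks with intensity above φ contribute runoff: 36.4, 40, 36.1 mm/h.
Σ(I−φ)·Δt = d  ⇒  (36.4+40+36.1 − 3φ)·0.5 = 38.5
φ = (112.5 − 38.5/0.5) / 3 = 11.83 mm/h.

φ ≈ 11.83 mm/h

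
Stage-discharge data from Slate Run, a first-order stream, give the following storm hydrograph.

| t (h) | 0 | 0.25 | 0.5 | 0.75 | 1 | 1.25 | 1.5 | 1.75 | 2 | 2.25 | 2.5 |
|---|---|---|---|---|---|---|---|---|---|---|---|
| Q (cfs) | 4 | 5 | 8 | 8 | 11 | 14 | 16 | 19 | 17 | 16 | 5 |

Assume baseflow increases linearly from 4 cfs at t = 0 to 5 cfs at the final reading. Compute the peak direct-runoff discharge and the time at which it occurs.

Subtracting baseflow gives direct-runoff ordinates: 0.00, 0.90, 3.80, 3.70, 6.60, 9.50, 11.40, 14.30, 12.20, 11.10, 0.00 cfs.
The maximum is 14.30 cfs, occurring at the reading for t = 1.75 h.

Q_p = 14.30 cfs at t = 1.75 h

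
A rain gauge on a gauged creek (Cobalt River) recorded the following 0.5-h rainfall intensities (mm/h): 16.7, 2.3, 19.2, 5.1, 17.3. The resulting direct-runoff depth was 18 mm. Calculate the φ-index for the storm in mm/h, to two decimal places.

φ ≈ 5.73 mm/h

Only the 3 blocks with intensity above φ contribute runoff: 16.7, 19.2, 17.3 mm/h.
Σ(I−φ)·Δt = d  ⇒  (16.7+19.2+17.3 − 3φ)·0.5 = 18
φ = (53.20 − 18/0.5) / 3 = 5.73 mm/h.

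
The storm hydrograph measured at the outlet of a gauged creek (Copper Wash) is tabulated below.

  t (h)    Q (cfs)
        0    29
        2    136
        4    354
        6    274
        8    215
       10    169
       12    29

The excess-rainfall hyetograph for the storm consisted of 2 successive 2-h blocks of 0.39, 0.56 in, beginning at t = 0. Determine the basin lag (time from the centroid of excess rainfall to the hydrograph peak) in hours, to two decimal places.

Centroid of excess rainfall: t_c = Σ P_i·t̄_i / ΣP_i = 2.1789 h (block centres at 1, 3 h).
Hydrograph peak occurs at t = 4 h, so basin lag t_L = 4 − 2.1789 = 1.82 h.

t_L ≈ 1.82 h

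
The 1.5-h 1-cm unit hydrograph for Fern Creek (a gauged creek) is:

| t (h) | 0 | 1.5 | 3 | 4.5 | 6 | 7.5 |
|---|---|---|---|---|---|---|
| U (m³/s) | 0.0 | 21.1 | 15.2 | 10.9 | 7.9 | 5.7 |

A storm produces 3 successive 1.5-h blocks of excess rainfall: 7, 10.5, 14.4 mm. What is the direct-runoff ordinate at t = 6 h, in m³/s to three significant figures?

By discrete convolution, Q_j = Σ (P_i / 10 mm) · U_{j−i}.
At t = 6 h (j=4): Q = (7/10)·7.9 + (10.5/10)·10.9 + (14.4/10)·15.2 = 38.9 m³/s.

Q ≈ 38.9 m³/s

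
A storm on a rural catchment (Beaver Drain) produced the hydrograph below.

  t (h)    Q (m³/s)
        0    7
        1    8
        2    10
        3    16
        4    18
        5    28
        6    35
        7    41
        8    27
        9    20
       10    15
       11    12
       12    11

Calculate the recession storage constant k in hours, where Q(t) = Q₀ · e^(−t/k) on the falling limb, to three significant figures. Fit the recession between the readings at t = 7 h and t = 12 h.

k ≈ 3.80 h

On the falling limb, Q drops from 41 to 11 m³/s between t = 7 h and t = 12 h (Δt = 5 h).
k = −Δt / ln(Q₂/Q₁) = −5 / ln(11/41) = 3.80 h.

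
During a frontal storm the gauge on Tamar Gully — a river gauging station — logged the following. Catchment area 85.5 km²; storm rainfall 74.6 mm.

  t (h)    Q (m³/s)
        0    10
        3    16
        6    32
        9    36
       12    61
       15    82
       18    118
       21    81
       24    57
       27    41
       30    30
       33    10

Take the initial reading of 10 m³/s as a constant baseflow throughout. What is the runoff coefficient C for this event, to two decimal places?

C ≈ 0.77

ΣQ_DR = 454.0 m³/s; V = ΣQ_DR·Δt = 4.903 × 10^6 m³.
Runoff depth d = V / A = 57.35 mm.
C = d / P = 57.35 / 74.6 = 0.77.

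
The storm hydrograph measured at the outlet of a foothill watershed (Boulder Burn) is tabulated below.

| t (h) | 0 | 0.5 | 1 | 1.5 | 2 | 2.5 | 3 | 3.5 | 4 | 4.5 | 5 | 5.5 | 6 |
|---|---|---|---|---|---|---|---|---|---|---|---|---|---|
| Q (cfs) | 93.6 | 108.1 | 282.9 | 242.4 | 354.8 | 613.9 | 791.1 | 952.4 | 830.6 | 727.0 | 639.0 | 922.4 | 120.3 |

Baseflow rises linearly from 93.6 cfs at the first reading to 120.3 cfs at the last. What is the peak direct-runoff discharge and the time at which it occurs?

Subtracting baseflow gives direct-runoff ordinates: 0.00, 12.28, 184.85, 142.12, 252.30, 509.18, 684.15, 843.23, 719.20, 613.38, 523.15, 804.33, 0.00 cfs.
The maximum is 843.23 cfs, occurring at the reading for t = 3.5 h.

Q_p = 843.23 cfs at t = 3.5 h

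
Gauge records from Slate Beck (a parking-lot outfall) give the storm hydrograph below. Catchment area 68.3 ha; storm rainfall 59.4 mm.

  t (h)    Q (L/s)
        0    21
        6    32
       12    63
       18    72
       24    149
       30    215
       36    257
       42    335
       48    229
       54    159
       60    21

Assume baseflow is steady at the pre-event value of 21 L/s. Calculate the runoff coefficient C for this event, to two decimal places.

ΣQ_DR = 1322 L/s; V = ΣQ_DR·Δt = 2.856 × 10^7 L.
Runoff depth d = V / A = 41.81 mm.
C = d / P = 41.81 / 59.4 = 0.70.

C ≈ 0.70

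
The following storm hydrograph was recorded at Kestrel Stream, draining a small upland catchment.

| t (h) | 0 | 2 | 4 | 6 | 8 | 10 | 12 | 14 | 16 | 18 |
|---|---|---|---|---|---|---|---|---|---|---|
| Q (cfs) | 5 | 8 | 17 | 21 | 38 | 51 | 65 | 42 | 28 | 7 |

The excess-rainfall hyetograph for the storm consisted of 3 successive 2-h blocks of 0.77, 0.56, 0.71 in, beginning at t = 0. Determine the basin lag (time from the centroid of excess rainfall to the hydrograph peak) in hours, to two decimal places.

Centroid of excess rainfall: t_c = Σ P_i·t̄_i / ΣP_i = 2.9412 h (block centres at 1, 3, 5 h).
Hydrograph peak occurs at t = 12 h, so basin lag t_L = 12 − 2.9412 = 9.06 h.

t_L ≈ 9.06 h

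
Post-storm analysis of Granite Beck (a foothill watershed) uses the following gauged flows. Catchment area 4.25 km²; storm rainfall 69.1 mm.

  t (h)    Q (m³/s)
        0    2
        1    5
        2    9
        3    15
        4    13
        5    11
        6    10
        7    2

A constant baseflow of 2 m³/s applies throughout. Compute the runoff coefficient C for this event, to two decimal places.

ΣQ_DR = 51.00 m³/s; V = ΣQ_DR·Δt = 1.836 × 10^5 m³.
Runoff depth d = V / A = 43.20 mm.
C = d / P = 43.20 / 69.1 = 0.63.

C ≈ 0.63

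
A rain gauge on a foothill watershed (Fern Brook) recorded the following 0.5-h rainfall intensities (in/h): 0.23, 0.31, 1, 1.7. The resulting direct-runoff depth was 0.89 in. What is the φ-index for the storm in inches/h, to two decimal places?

φ ≈ 0.46 in/h

Only the 2 blocks with intensity above φ contribute runoff: 1, 1.7 in/h.
Σ(I−φ)·Δt = d  ⇒  (1+1.7 − 2φ)·0.5 = 0.89
φ = (2.700 − 0.89/0.5) / 2 = 0.46 in/h.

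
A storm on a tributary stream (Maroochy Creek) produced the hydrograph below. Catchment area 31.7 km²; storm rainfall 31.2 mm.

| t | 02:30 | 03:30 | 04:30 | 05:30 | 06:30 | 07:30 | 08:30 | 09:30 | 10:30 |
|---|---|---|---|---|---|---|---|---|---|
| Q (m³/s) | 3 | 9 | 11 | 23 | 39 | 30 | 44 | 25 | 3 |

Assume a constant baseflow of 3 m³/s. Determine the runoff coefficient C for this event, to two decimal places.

C ≈ 0.58

ΣQ_DR = 160.0 m³/s; V = ΣQ_DR·Δt = 5.760 × 10^5 m³.
Runoff depth d = V / A = 18.17 mm.
C = d / P = 18.17 / 31.2 = 0.58.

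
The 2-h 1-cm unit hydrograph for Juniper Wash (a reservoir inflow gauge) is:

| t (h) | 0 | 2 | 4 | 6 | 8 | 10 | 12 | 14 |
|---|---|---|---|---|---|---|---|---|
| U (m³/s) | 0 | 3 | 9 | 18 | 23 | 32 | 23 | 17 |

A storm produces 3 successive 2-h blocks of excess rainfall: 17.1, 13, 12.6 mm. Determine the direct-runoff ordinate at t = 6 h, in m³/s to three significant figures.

Q ≈ 46.3 m³/s

By discrete convolution, Q_j = Σ (P_i / 10 mm) · U_{j−i}.
At t = 6 h (j=3): Q = (17.1/10)·18 + (13/10)·9 + (12.6/10)·3 = 46.3 m³/s.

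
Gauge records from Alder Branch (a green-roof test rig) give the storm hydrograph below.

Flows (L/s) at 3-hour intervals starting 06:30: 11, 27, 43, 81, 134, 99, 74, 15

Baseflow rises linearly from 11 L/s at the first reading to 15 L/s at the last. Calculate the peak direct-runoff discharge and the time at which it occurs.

Q_p = 120.71 L/s at t = 18:30

Subtracting baseflow gives direct-runoff ordinates: 0.00, 15.43, 30.86, 68.29, 120.71, 85.14, 59.57, 0.00 L/s.
The maximum is 120.71 L/s, occurring at the reading for t = 18:30.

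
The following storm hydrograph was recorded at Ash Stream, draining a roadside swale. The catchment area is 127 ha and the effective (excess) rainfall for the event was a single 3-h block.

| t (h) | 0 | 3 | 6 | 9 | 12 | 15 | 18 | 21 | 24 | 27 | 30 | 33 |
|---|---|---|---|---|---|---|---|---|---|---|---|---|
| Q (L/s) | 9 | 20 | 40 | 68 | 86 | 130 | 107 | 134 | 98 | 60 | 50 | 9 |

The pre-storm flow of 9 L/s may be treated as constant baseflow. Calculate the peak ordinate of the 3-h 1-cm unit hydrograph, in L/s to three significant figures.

U_p ≈ 209 L/s

Direct runoff: 0.0, 11.0, 31.0, 59.0, 77.0, 121.0, 98.0, 125.0, 89.0, 51.0, 41.0, 0.0 L/s; ΣQ_DR = 703.0 L/s, peak = 125.0 L/s.
Runoff depth d = ΣQ_DR·Δt / A = 703.0 × 10800 / (127 ha) = 5.978 mm.
The 1-cm UH is the DRH scaled by (10 mm)/d, so U_p = 125.0 × 10/5.978 = 209 L/s.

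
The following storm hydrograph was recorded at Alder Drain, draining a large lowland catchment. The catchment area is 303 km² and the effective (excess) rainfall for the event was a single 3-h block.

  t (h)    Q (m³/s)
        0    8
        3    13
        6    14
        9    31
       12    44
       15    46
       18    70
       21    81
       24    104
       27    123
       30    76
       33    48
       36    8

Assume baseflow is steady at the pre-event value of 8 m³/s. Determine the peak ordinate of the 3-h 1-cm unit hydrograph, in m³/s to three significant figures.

U_p ≈ 57.4 m³/s

Direct runoff: 0.0, 5.0, 6.0, 23.0, 36.0, 38.0, 62.0, 73.0, 96.0, 115.0, 68.0, 40.0, 0.0 m³/s; ΣQ_DR = 562.0 m³/s, peak = 115.0 m³/s.
Runoff depth d = ΣQ_DR·Δt / A = 562.0 × 10800 / (303 km²) = 20.03 mm.
The 1-cm UH is the DRH scaled by (10 mm)/d, so U_p = 115.0 × 10/20.03 = 57.4 m³/s.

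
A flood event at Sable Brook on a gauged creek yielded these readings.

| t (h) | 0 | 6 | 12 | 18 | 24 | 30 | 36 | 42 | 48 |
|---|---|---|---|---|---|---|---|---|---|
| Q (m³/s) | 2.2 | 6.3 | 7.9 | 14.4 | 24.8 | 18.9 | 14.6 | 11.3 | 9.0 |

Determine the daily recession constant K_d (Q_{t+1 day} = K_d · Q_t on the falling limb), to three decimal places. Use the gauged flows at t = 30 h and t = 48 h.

K_d ≈ 0.372

Between t = 30 h and t = 48 h the flow falls from 18.9 to 9.0 m³/s over 3×6 h = 18 h.
Per-interval ratio K = (9.0/18.9)^(1/3) = 0.7809; K_d = K^(24/6) = 0.372.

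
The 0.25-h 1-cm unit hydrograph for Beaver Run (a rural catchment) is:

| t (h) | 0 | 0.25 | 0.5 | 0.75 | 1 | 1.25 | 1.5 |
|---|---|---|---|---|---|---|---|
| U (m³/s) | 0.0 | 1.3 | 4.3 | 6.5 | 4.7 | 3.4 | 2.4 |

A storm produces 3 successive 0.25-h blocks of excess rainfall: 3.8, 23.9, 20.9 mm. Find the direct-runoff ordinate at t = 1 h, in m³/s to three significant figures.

By discrete convolution, Q_j = Σ (P_i / 10 mm) · U_{j−i}.
At t = 1 h (j=4): Q = (3.8/10)·4.7 + (23.9/10)·6.5 + (20.9/10)·4.3 = 26.3 m³/s.

Q ≈ 26.3 m³/s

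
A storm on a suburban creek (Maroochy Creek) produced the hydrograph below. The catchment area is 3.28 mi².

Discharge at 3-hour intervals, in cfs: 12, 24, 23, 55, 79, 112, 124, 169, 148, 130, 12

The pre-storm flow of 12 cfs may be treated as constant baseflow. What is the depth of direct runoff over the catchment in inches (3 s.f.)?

d ≈ 1.07 in

Direct runoff: 0.0, 12.0, 11.0, 43.0, 67.0, 100.0, 112.0, 157.0, 136.0, 118.0, 0.0 cfs; ΣQ_DR = 756.0 cfs.
V = ΣQ_DR · Δt = 756.0 × 10800 s = 8.165 × 10^6 ft³.
Over A = 3.28 mi², depth = V / A = 1.07 in.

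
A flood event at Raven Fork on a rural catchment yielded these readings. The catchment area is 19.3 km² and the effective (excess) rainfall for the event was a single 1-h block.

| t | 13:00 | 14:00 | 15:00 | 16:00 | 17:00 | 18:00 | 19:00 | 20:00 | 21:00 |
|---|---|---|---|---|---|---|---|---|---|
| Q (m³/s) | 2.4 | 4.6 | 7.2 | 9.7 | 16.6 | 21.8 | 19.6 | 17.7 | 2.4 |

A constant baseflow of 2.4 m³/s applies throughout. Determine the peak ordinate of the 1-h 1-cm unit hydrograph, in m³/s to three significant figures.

Direct runoff: 0.0, 2.2, 4.8, 7.3, 14.2, 19.4, 17.2, 15.3, 0.0 m³/s; ΣQ_DR = 80.40 m³/s, peak = 19.4 m³/s.
Runoff depth d = ΣQ_DR·Δt / A = 80.40 × 3600 / (19.3 km²) = 15.00 mm.
The 1-cm UH is the DRH scaled by (10 mm)/d, so U_p = 19.4 × 10/15.00 = 12.9 m³/s.

U_p ≈ 12.9 m³/s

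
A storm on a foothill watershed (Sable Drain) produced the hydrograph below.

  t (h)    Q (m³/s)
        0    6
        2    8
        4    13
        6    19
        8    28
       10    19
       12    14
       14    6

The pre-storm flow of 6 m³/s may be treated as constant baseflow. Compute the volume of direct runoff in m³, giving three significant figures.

V ≈ 4.68 × 10^5 m³

Direct-runoff ordinates (Q − Q_b): 0.0, 2.0, 7.0, 13.0, 22.0, 13.0, 8.0, 0.0 m³/s.
ΣQ_DR = 65.00 m³/s.
With Δt = 2 h = 7200 s, V = ΣQ_DR · Δt = 65.00 × 7200 = 4.68 × 10^5 m³.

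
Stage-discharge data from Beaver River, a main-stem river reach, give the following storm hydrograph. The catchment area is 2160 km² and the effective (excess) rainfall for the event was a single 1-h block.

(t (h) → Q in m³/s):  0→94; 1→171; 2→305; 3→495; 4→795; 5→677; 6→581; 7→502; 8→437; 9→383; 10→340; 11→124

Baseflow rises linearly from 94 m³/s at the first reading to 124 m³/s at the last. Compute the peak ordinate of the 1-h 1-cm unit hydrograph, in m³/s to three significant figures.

Direct runoff: 0.00, 74.27, 205.55, 392.82, 690.09, 569.36, 470.64, 388.91, 321.18, 264.45, 218.73, 0.00 m³/s; ΣQ_DR = 3596 m³/s, peak = 690.09 m³/s.
Runoff depth d = ΣQ_DR·Δt / A = 3596 × 3600 / (2160 km²) = 5.993 mm.
The 1-cm UH is the DRH scaled by (10 mm)/d, so U_p = 690.09 × 10/5.993 = 1150 m³/s.

U_p ≈ 1150 m³/s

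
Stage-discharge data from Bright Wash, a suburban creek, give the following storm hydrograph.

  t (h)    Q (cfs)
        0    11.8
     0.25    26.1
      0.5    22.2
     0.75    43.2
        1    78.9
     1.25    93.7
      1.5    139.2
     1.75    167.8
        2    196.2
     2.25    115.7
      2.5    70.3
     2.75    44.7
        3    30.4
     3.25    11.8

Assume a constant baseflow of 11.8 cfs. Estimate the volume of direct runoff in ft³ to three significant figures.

V ≈ 7.98 × 10^5 ft³

Direct-runoff ordinates (Q − Q_b): 0.0, 14.3, 10.4, 31.4, 67.1, 81.9, 127.4, 156.0, 184.4, 103.9, 58.5, 32.9, 18.6, 0.0 cfs.
ΣQ_DR = 886.8 cfs.
With Δt = 0.25 h = 900 s, V = ΣQ_DR · Δt = 886.8 × 900 = 7.98 × 10^5 ft³.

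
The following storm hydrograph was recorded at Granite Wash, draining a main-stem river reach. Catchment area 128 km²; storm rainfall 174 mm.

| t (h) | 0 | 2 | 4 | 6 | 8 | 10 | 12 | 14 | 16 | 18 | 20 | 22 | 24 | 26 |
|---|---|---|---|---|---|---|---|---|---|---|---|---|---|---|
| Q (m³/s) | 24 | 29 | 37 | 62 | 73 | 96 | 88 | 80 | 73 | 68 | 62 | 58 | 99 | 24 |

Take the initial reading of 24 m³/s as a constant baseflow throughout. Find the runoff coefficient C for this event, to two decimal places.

ΣQ_DR = 537.0 m³/s; V = ΣQ_DR·Δt = 3.866 × 10^6 m³.
Runoff depth d = V / A = 30.21 mm.
C = d / P = 30.21 / 174 = 0.17.

C ≈ 0.17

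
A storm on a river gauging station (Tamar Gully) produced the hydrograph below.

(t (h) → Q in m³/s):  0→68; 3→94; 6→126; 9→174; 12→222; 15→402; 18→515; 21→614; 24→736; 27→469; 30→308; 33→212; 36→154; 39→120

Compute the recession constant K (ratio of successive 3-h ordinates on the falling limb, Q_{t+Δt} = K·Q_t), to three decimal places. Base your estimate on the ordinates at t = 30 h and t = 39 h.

Using the recession-limb readings at t = 30 h and t = 39 h: Q falls from 308 to 120 m³/s over 3 intervals.
K = (Q₂/Q₁)^(1/3) = (120/308)^(1/3) = 0.730.

K ≈ 0.730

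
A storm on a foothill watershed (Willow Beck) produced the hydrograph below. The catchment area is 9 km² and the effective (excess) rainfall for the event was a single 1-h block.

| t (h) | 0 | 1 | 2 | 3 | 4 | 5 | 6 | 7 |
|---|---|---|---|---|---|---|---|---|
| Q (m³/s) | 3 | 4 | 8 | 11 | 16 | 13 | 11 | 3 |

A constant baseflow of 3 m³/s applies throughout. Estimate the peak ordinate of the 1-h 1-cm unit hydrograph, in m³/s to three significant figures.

Direct runoff: 0.0, 1.0, 5.0, 8.0, 13.0, 10.0, 8.0, 0.0 m³/s; ΣQ_DR = 45.00 m³/s, peak = 13.0 m³/s.
Runoff depth d = ΣQ_DR·Δt / A = 45.00 × 3600 / (9 km²) = 18.00 mm.
The 1-cm UH is the DRH scaled by (10 mm)/d, so U_p = 13.0 × 10/18.00 = 7.22 m³/s.

U_p ≈ 7.22 m³/s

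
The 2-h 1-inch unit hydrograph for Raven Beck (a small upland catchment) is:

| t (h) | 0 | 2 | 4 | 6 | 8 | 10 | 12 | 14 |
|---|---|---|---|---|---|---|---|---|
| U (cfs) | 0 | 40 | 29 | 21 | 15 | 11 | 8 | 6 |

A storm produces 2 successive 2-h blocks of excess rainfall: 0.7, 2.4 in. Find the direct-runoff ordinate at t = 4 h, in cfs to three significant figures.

By discrete convolution, Q_j = Σ (P_i / 1 in) · U_{j−i}.
At t = 4 h (j=2): Q = (0.7/1)·29 + (2.4/1)·40 = 116 cfs.

Q ≈ 116 cfs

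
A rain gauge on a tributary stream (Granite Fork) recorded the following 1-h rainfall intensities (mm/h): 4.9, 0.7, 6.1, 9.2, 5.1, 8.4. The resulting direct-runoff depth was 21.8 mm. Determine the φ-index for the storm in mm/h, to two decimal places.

Only the 5 blocks with intensity above φ contribute runoff: 4.9, 6.1, 9.2, 5.1, 8.4 mm/h.
Σ(I−φ)·Δt = d  ⇒  (4.9+6.1+9.2+5.1+8.4 − 5φ)·1 = 21.8
φ = (33.70 − 21.8/1) / 5 = 2.38 mm/h.

φ ≈ 2.38 mm/h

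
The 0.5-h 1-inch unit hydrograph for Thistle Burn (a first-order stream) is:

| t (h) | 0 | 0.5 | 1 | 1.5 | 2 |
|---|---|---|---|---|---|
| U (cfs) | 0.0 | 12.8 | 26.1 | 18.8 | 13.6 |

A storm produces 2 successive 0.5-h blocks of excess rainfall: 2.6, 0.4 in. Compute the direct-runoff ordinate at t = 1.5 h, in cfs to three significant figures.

Q ≈ 59.3 cfs

By discrete convolution, Q_j = Σ (P_i / 1 in) · U_{j−i}.
At t = 1.5 h (j=3): Q = (2.6/1)·18.8 + (0.4/1)·26.1 = 59.3 cfs.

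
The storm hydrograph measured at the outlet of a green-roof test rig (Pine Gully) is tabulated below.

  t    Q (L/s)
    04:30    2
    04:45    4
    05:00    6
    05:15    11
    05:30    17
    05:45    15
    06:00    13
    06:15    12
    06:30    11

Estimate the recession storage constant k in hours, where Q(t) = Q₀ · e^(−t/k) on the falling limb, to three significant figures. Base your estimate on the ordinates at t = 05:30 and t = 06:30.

k ≈ 2.30 h

On the falling limb, Q drops from 17 to 11 L/s between t = 05:30 and t = 06:30 (Δt = 1 h).
k = −Δt / ln(Q₂/Q₁) = −1 / ln(11/17) = 2.30 h.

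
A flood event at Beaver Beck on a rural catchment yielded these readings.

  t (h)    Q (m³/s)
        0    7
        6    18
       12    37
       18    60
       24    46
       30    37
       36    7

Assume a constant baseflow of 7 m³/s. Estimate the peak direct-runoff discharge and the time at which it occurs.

Q_p = 53.0 m³/s at t = 18 h

Subtracting baseflow gives direct-runoff ordinates: 0.0, 11.0, 30.0, 53.0, 39.0, 30.0, 0.0 m³/s.
The maximum is 53.0 m³/s, occurring at the reading for t = 18 h.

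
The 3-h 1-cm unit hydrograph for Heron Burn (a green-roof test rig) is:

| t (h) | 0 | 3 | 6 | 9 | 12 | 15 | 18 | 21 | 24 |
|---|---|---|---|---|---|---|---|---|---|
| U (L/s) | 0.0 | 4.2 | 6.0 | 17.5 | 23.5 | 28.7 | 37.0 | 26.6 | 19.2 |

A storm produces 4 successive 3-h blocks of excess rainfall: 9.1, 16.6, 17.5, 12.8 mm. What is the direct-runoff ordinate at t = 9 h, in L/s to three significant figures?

By discrete convolution, Q_j = Σ (P_i / 10 mm) · U_{j−i}.
At t = 9 h (j=3): Q = (9.1/10)·17.5 + (16.6/10)·6.0 + (17.5/10)·4.2 + (12.8/10)·0.0 = 33.2 L/s.

Q ≈ 33.2 L/s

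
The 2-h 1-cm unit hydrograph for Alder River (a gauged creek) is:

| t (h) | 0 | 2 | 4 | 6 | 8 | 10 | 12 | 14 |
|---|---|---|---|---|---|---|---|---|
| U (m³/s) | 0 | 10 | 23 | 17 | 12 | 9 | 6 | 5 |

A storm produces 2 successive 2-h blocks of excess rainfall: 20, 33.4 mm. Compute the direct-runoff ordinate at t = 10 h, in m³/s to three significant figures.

Q ≈ 58.1 m³/s

By discrete convolution, Q_j = Σ (P_i / 10 mm) · U_{j−i}.
At t = 10 h (j=5): Q = (20/10)·9 + (33.4/10)·12 = 58.1 m³/s.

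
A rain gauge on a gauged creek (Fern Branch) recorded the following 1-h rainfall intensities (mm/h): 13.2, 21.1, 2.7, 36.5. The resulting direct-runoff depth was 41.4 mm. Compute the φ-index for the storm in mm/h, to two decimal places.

Only the 3 blocks with intensity above φ contribute runoff: 13.2, 21.1, 36.5 mm/h.
Σ(I−φ)·Δt = d  ⇒  (13.2+21.1+36.5 − 3φ)·1 = 41.4
φ = (70.80 − 41.4/1) / 3 = 9.80 mm/h.

φ ≈ 9.80 mm/h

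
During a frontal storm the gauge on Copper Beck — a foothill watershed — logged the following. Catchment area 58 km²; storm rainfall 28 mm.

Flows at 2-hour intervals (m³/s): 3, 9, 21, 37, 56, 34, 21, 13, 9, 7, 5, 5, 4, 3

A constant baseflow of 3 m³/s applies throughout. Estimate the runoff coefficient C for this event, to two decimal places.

ΣQ_DR = 185.0 m³/s; V = ΣQ_DR·Δt = 1.332 × 10^6 m³.
Runoff depth d = V / A = 22.97 mm.
C = d / P = 22.97 / 28 = 0.82.

C ≈ 0.82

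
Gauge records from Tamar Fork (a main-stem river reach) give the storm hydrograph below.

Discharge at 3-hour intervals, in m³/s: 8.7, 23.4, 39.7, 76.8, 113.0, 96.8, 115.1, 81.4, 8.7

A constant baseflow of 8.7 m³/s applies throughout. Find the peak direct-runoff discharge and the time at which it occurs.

Q_p = 106.4 m³/s at t = 18 h

Subtracting baseflow gives direct-runoff ordinates: 0.0, 14.7, 31.0, 68.1, 104.3, 88.1, 106.4, 72.7, 0.0 m³/s.
The maximum is 106.4 m³/s, occurring at the reading for t = 18 h.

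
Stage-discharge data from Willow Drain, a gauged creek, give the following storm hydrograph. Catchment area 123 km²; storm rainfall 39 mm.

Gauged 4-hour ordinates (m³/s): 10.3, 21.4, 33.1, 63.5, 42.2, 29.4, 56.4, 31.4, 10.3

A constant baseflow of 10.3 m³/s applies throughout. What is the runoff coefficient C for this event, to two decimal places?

C ≈ 0.62

ΣQ_DR = 205.3 m³/s; V = ΣQ_DR·Δt = 2.956 × 10^6 m³.
Runoff depth d = V / A = 24.04 mm.
C = d / P = 24.04 / 39 = 0.62.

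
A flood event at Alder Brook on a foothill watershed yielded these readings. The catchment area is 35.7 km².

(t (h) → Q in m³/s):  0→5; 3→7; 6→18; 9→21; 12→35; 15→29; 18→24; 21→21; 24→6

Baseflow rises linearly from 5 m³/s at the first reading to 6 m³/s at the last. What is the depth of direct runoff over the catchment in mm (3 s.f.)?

d ≈ 35.2 mm

Direct runoff: 0.00, 1.88, 12.75, 15.62, 29.50, 23.38, 18.25, 15.12, 0.00 m³/s; ΣQ_DR = 116.5 m³/s.
V = ΣQ_DR · Δt = 116.5 × 10800 s = 1.258 × 10^6 m³.
Over A = 35.7 km², depth = V / A = 35.2 mm.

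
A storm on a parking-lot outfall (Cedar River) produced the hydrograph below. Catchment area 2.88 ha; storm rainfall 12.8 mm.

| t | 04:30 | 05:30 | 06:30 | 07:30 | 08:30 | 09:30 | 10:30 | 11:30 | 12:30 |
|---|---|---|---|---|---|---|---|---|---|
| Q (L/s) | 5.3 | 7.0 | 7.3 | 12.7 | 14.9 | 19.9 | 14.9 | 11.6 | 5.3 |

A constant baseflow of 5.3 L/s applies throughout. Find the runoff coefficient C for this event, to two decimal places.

ΣQ_DR = 51.20 L/s; V = ΣQ_DR·Δt = 1.843 × 10^5 L.
Runoff depth d = V / A = 6.400 mm.
C = d / P = 6.400 / 12.8 = 0.50.

C ≈ 0.50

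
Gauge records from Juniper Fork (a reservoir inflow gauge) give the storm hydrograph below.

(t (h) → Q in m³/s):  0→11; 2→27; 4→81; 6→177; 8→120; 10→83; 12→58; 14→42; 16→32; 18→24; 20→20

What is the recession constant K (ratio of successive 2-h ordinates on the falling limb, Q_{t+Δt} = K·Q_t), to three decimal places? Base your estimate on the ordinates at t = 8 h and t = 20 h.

Using the recession-limb readings at t = 8 h and t = 20 h: Q falls from 120 to 20 m³/s over 6 intervals.
K = (Q₂/Q₁)^(1/6) = (20/120)^(1/6) = 0.742.

K ≈ 0.742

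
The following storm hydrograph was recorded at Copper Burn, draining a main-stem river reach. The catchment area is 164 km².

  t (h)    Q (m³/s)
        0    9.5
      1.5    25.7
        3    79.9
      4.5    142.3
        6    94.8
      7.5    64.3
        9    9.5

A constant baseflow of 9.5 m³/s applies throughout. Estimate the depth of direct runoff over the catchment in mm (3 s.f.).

d ≈ 11.8 mm

Direct runoff: 0.0, 16.2, 70.4, 132.8, 85.3, 54.8, 0.0 m³/s; ΣQ_DR = 359.5 m³/s.
V = ΣQ_DR · Δt = 359.5 × 5400 s = 1.941 × 10^6 m³.
Over A = 164 km², depth = V / A = 11.8 mm.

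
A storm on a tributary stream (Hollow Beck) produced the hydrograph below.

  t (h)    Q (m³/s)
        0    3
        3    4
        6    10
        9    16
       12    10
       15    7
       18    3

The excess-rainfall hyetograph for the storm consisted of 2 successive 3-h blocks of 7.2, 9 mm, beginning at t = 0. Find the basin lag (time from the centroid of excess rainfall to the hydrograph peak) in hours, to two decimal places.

t_L ≈ 5.83 h

Centroid of excess rainfall: t_c = Σ P_i·t̄_i / ΣP_i = 3.1667 h (block centres at 1.5, 4.5 h).
Hydrograph peak occurs at t = 9 h, so basin lag t_L = 9 − 3.1667 = 5.83 h.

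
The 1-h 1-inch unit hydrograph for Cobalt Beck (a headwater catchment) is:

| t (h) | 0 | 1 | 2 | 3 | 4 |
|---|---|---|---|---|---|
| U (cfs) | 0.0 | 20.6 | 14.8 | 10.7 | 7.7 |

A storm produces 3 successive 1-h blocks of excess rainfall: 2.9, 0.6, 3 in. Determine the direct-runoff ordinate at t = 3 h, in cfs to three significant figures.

By discrete convolution, Q_j = Σ (P_i / 1 in) · U_{j−i}.
At t = 3 h (j=3): Q = (2.9/1)·10.7 + (0.6/1)·14.8 + (3/1)·20.6 = 102 cfs.

Q ≈ 102 cfs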